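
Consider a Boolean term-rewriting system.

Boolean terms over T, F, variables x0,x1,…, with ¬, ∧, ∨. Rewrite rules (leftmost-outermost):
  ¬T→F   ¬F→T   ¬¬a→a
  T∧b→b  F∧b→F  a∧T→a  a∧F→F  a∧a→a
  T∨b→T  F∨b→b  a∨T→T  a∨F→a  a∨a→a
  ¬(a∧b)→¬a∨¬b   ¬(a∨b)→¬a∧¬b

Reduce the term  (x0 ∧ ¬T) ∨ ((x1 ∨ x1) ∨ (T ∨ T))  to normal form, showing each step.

Answer: normal form = T  (in 6 steps)

Working:
  start: (x0 ∧ ¬T) ∨ ((x1 ∨ x1) ∨ (T ∨ T))
  step 1: (x0 ∧ F) ∨ ((x1 ∨ x1) ∨ (T ∨ T))
  step 2: F ∨ ((x1 ∨ x1) ∨ (T ∨ T))
  step 3: (x1 ∨ x1) ∨ (T ∨ T)
  step 4: x1 ∨ (T ∨ T)
  step 5: x1 ∨ T
  step 6: T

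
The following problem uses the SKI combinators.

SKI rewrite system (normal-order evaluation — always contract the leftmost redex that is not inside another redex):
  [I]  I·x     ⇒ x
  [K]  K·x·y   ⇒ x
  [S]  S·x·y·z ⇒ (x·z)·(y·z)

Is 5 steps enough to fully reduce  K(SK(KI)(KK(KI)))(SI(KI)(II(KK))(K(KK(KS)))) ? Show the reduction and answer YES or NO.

Answer: YES — reaches normal form K in 4 ≤ 5 steps

Reduction:
  start: K(SK(KI)(KK(KI)))(SI(KI)(II(KK))(K(KK(KS))))
  →1  SK(KI)(KK(KI))
  →2  K(KK(KI))(KI(KK(KI)))
  →3  KK(KI)
  →4  K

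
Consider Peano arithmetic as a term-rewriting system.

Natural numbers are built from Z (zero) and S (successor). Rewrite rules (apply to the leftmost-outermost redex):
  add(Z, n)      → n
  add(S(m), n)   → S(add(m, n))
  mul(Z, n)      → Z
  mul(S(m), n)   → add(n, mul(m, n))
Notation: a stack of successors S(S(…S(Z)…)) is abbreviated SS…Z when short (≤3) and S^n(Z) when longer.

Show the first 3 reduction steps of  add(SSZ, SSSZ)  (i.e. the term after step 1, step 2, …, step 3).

  start: add(SSZ, SSSZ)
  [1] S(add(SZ, SSSZ))
  [2] S(S(add(Z, SSSZ)))
  [3] S^5(Z)

Answer: after 3 steps: S^5(Z)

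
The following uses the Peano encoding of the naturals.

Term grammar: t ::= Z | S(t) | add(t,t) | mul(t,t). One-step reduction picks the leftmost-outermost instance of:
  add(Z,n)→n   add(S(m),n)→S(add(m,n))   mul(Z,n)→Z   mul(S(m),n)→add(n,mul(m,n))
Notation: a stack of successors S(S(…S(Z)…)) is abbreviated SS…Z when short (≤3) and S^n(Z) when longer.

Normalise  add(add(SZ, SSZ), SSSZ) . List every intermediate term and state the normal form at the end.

Answer: normal form = S^6(Z)  (in 6 steps)

Working:
  start: add(add(SZ, SSZ), SSSZ)
  step 1: add(S(add(Z, SSZ)), SSSZ)
  step 2: S(add(add(Z, SSZ), SSSZ))
  step 3: S(add(SSZ, SSSZ))
  step 4: S(S(add(SZ, SSSZ)))
  step 5: S(S(S(add(Z, SSSZ))))
  step 6: S^6(Z)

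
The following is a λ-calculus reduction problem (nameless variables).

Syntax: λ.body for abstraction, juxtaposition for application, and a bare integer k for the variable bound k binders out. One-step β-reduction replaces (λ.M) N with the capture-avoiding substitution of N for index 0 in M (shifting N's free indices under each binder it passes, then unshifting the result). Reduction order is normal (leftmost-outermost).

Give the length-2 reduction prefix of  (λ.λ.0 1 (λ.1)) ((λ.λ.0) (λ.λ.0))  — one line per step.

Answer: after 2 steps: λ.0 (λ.0) (λ.1)

Reduction:
  start: (λ.λ.0 1 (λ.1)) ((λ.λ.0) (λ.λ.0))
  [1] λ.0 ((λ.λ.0) (λ.λ.0)) (λ.1)
  [2] λ.0 (λ.0) (λ.1)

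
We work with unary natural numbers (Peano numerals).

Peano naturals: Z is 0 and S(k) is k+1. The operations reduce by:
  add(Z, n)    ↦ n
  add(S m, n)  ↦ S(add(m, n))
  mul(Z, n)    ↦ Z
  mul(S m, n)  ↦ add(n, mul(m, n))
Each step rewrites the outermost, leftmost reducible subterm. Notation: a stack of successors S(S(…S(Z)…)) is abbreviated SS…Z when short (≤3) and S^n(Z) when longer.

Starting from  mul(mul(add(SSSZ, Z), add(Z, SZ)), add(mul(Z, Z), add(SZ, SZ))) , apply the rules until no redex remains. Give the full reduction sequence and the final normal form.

Answer: normal form = S^6(Z)  (in 42 steps)

Working:
  start: mul(mul(add(SSSZ, Z), add(Z, SZ)), add(mul(Z, Z), add(SZ, SZ)))
  step 1: mul(mul(S(add(SSZ, Z)), add(Z, SZ)), add(mul(Z, Z), add(SZ, SZ)))
  step 2: mul(add(add(Z, SZ), mul(add(SSZ, Z), add(Z, SZ))), add(mul(Z, Z), add(SZ, SZ)))
  step 3: mul(add(SZ, mul(add(SSZ, Z), add(Z, SZ))), add(mul(Z, Z), add(SZ, SZ)))
  step 4: mul(S(add(Z, mul(add(SSZ, Z), add(Z, SZ)))), add(mul(Z, Z), add(SZ, SZ)))
  step 5: add(add(mul(Z, Z), add(SZ, SZ)), mul(add(Z, mul(add(SSZ, Z), add(Z, SZ))), add(mul(Z, Z), add(SZ, SZ))))
  step 6: add(add(Z, add(SZ, SZ)), mul(add(Z, mul(add(SSZ, Z), add(Z, SZ))), add(mul(Z, Z), add(SZ, SZ))))
  step 7: add(add(SZ, SZ), mul(add(Z, mul(add(SSZ, Z), add(Z, SZ))), add(mul(Z, Z), add(SZ, SZ))))
  step 8: add(S(add(Z, SZ)), mul(add(Z, mul(add(SSZ, Z), add(Z, SZ))), add(mul(Z, Z), add(SZ, SZ))))
  step 9: S(add(add(Z, SZ), mul(add(Z, mul(add(SSZ, Z), add(Z, SZ))), add(mul(Z, Z), add(SZ, SZ)))))
  step 10: S(add(SZ, mul(add(Z, mul(add(SSZ, Z), add(Z, SZ))), add(mul(Z, Z), add(SZ, SZ)))))
  step 11: S(S(add(Z, mul(add(Z, mul(add(SSZ, Z), add(Z, SZ))), add(mul(Z, Z), add(SZ, SZ))))))
  step 12: S(S(mul(add(Z, mul(add(SSZ, Z), add(Z, SZ))), add(mul(Z, Z), add(SZ, SZ)))))
  step 13: S(S(mul(mul(add(SSZ, Z), add(Z, SZ)), add(mul(Z, Z), add(SZ, SZ)))))
  step 14: S(S(mul(mul(S(add(SZ, Z)), add(Z, SZ)), add(mul(Z, Z), add(SZ, SZ)))))
  step 15: S(S(mul(add(add(Z, SZ), mul(add(SZ, Z), add(Z, SZ))), add(mul(Z, Z), add(SZ, SZ)))))
  step 16: S(S(mul(add(SZ, mul(add(SZ, Z), add(Z, SZ))), add(mul(Z, Z), add(SZ, SZ)))))
  step 17: S(S(mul(S(add(Z, mul(add(SZ, Z), add(Z, SZ)))), add(mul(Z, Z), add(SZ, SZ)))))
  step 18: S(S(add(add(mul(Z, Z), add(SZ, SZ)), mul(add(Z, mul(add(SZ, Z), add(Z, SZ))), add(mul(Z, Z), add(SZ, SZ))))))
  step 19: S(S(add(add(Z, add(SZ, SZ)), mul(add(Z, mul(add(SZ, Z), add(Z, SZ))), add(mul(Z, Z), add(SZ, SZ))))))
  step 20: S(S(add(add(SZ, SZ), mul(add(Z, mul(add(SZ, Z), add(Z, SZ))), add(mul(Z, Z), add(SZ, SZ))))))
  step 21: S(S(add(S(add(Z, SZ)), mul(add(Z, mul(add(SZ, Z), add(Z, SZ))), add(mul(Z, Z), add(SZ, SZ))))))
  step 22: S(S(S(add(add(Z, SZ), mul(add(Z, mul(add(SZ, Z), add(Z, SZ))), add(mul(Z, Z), add(SZ, SZ)))))))
  step 23: S(S(S(add(SZ, mul(add(Z, mul(add(SZ, Z), add(Z, SZ))), add(mul(Z, Z), add(SZ, SZ)))))))
  step 24: S(S(S(S(add(Z, mul(add(Z, mul(add(SZ, Z), add(Z, SZ))), add(mul(Z, Z), add(SZ, SZ))))))))
  step 25: S(S(S(S(mul(add(Z, mul(add(SZ, Z), add(Z, SZ))), add(mul(Z, Z), add(SZ, SZ)))))))
  step 26: S(S(S(S(mul(mul(add(SZ, Z), add(Z, SZ)), add(mul(Z, Z), add(SZ, SZ)))))))
  step 27: S(S(S(S(mul(mul(S(add(Z, Z)), add(Z, SZ)), add(mul(Z, Z), add(SZ, SZ)))))))
  step 28: S(S(S(S(mul(add(add(Z, SZ), mul(add(Z, Z), add(Z, SZ))), add(mul(Z, Z), add(SZ, SZ)))))))
  step 29: S(S(S(S(mul(add(SZ, mul(add(Z, Z), add(Z, SZ))), add(mul(Z, Z), add(SZ, SZ)))))))
  step 30: S(S(S(S(mul(S(add(Z, mul(add(Z, Z), add(Z, SZ)))), add(mul(Z, Z), add(SZ, SZ)))))))
  step 31: S(S(S(S(add(add(mul(Z, Z), add(SZ, SZ)), mul(add(Z, mul(add(Z, Z), add(Z, SZ))), add(mul(Z, Z), add(SZ, SZ))))))))
  step 32: S(S(S(S(add(add(Z, add(SZ, SZ)), mul(add(Z, mul(add(Z, Z), add(Z, SZ))), add(mul(Z, Z), add(SZ, SZ))))))))
  step 33: S(S(S(S(add(add(SZ, SZ), mul(add(Z, mul(add(Z, Z), add(Z, SZ))), add(mul(Z, Z), add(SZ, SZ))))))))
  step 34: S(S(S(S(add(S(add(Z, SZ)), mul(add(Z, mul(add(Z, Z), add(Z, SZ))), add(mul(Z, Z), add(SZ, SZ))))))))
  step 35: S(S(S(S(S(add(add(Z, SZ), mul(add(Z, mul(add(Z, Z), add(Z, SZ))), add(mul(Z, Z), add(SZ, SZ)))))))))
  step 36: S(S(S(S(S(add(SZ, mul(add(Z, mul(add(Z, Z), add(Z, SZ))), add(mul(Z, Z), add(SZ, SZ)))))))))
  step 37: S(S(S(S(S(S(add(Z, mul(add(Z, mul(add(Z, Z), add(Z, SZ))), add(mul(Z, Z), add(SZ, SZ))))))))))
  step 38: S(S(S(S(S(S(mul(add(Z, mul(add(Z, Z), add(Z, SZ))), add(mul(Z, Z), add(SZ, SZ)))))))))
  step 39: S(S(S(S(S(S(mul(mul(add(Z, Z), add(Z, SZ)), add(mul(Z, Z), add(SZ, SZ)))))))))
  step 40: S(S(S(S(S(S(mul(mul(Z, add(Z, SZ)), add(mul(Z, Z), add(SZ, SZ)))))))))
  step 41: S(S(S(S(S(S(mul(Z, add(mul(Z, Z), add(SZ, SZ)))))))))
  step 42: S^6(Z)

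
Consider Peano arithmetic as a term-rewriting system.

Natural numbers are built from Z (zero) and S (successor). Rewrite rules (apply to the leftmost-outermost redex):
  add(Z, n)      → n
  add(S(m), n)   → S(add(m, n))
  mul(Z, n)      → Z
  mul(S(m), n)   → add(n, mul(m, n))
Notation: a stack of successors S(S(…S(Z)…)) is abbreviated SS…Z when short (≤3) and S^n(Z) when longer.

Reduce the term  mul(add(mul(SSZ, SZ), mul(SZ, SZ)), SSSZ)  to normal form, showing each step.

  start: mul(add(mul(SSZ, SZ), mul(SZ, SZ)), SSSZ)
  step 1: mul(add(add(SZ, mul(SZ, SZ)), mul(SZ, SZ)), SSSZ)
  step 2: mul(add(S(add(Z, mul(SZ, SZ))), mul(SZ, SZ)), SSSZ)
  step 3: mul(S(add(add(Z, mul(SZ, SZ)), mul(SZ, SZ))), SSSZ)
  step 4: add(SSSZ, mul(add(add(Z, mul(SZ, SZ)), mul(SZ, SZ)), SSSZ))
  step 5: S(add(SSZ, mul(add(add(Z, mul(SZ, SZ)), mul(SZ, SZ)), SSSZ)))
  step 6: S(S(add(SZ, mul(add(add(Z, mul(SZ, SZ)), mul(SZ, SZ)), SSSZ))))
  step 7: S(S(S(add(Z, mul(add(add(Z, mul(SZ, SZ)), mul(SZ, SZ)), SSSZ)))))
  step 8: S(S(S(mul(add(add(Z, mul(SZ, SZ)), mul(SZ, SZ)), SSSZ))))
  step 9: S(S(S(mul(add(mul(SZ, SZ), mul(SZ, SZ)), SSSZ))))
  step 10: S(S(S(mul(add(add(SZ, mul(Z, SZ)), mul(SZ, SZ)), SSSZ))))
  step 11: S(S(S(mul(add(S(add(Z, mul(Z, SZ))), mul(SZ, SZ)), SSSZ))))
  step 12: S(S(S(mul(S(add(add(Z, mul(Z, SZ)), mul(SZ, SZ))), SSSZ))))
  step 13: S(S(S(add(SSSZ, mul(add(add(Z, mul(Z, SZ)), mul(SZ, SZ)), SSSZ)))))
  step 14: S(S(S(S(add(SSZ, mul(add(add(Z, mul(Z, SZ)), mul(SZ, SZ)), SSSZ))))))
  step 15: S(S(S(S(S(add(SZ, mul(add(add(Z, mul(Z, SZ)), mul(SZ, SZ)), SSSZ)))))))
  step 16: S(S(S(S(S(S(add(Z, mul(add(add(Z, mul(Z, SZ)), mul(SZ, SZ)), SSSZ))))))))
  step 17: S(S(S(S(S(S(mul(add(add(Z, mul(Z, SZ)), mul(SZ, SZ)), SSSZ)))))))
  step 18: S(S(S(S(S(S(mul(add(mul(Z, SZ), mul(SZ, SZ)), SSSZ)))))))
  step 19: S(S(S(S(S(S(mul(add(Z, mul(SZ, SZ)), SSSZ)))))))
  step 20: S(S(S(S(S(S(mul(mul(SZ, SZ), SSSZ)))))))
  step 21: S(S(S(S(S(S(mul(add(SZ, mul(Z, SZ)), SSSZ)))))))
  step 22: S(S(S(S(S(S(mul(S(add(Z, mul(Z, SZ))), SSSZ)))))))
  step 23: S(S(S(S(S(S(add(SSSZ, mul(add(Z, mul(Z, SZ)), SSSZ))))))))
  step 24: S(S(S(S(S(S(S(add(SSZ, mul(add(Z, mul(Z, SZ)), SSSZ)))))))))
  step 25: S(S(S(S(S(S(S(S(add(SZ, mul(add(Z, mul(Z, SZ)), SSSZ))))))))))
  step 26: S(S(S(S(S(S(S(S(S(add(Z, mul(add(Z, mul(Z, SZ)), SSSZ)))))))))))
  step 27: S(S(S(S(S(S(S(S(S(mul(add(Z, mul(Z, SZ)), SSSZ))))))))))
  step 28: S(S(S(S(S(S(S(S(S(mul(mul(Z, SZ), SSSZ))))))))))
  step 29: S(S(S(S(S(S(S(S(S(mul(Z, SSSZ))))))))))
  step 30: S^9(Z)

Answer: normal form = S^9(Z)  (in 30 steps)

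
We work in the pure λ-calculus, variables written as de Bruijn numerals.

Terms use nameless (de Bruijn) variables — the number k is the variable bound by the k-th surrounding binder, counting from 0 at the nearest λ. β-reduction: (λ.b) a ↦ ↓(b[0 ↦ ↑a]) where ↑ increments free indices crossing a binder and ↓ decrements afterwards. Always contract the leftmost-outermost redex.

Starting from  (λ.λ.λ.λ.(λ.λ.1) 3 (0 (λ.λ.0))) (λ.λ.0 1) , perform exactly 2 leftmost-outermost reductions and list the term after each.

Answer: after 2 steps: λ.λ.λ.(λ.λ.λ.0 1) (0 (λ.λ.0))

Working:
  start: (λ.λ.λ.λ.(λ.λ.1) 3 (0 (λ.λ.0))) (λ.λ.0 1)
  step 1: λ.λ.λ.(λ.λ.1) (λ.λ.0 1) (0 (λ.λ.0))
  step 2: λ.λ.λ.(λ.λ.λ.0 1) (0 (λ.λ.0))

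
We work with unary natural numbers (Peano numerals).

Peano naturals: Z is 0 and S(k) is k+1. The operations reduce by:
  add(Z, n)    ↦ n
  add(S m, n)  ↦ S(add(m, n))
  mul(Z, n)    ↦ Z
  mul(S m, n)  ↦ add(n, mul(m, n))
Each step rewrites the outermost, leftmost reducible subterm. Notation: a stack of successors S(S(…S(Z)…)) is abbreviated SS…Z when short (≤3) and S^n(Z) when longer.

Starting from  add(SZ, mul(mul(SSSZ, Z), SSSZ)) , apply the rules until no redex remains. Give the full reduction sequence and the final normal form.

Answer: normal form = SZ  (in 10 steps)

Reduction:
  start: add(SZ, mul(mul(SSSZ, Z), SSSZ))
  [1] S(add(Z, mul(mul(SSSZ, Z), SSSZ)))
  [2] S(mul(mul(SSSZ, Z), SSSZ))
  [3] S(mul(add(Z, mul(SSZ, Z)), SSSZ))
  [4] S(mul(mul(SSZ, Z), SSSZ))
  [5] S(mul(add(Z, mul(SZ, Z)), SSSZ))
  [6] S(mul(mul(SZ, Z), SSSZ))
  [7] S(mul(add(Z, mul(Z, Z)), SSSZ))
  [8] S(mul(mul(Z, Z), SSSZ))
  [9] S(mul(Z, SSSZ))
  [10] SZ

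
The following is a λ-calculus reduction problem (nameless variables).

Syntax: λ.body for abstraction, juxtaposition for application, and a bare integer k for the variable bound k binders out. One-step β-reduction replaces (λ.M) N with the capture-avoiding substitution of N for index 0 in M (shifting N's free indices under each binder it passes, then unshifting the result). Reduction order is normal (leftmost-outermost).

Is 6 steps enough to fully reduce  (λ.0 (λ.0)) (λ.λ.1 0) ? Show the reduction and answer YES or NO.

Answer: YES — reaches normal form λ.0 in 3 ≤ 6 steps

Working:
  start: (λ.0 (λ.0)) (λ.λ.1 0)
  [1] (λ.λ.1 0) (λ.0)
  [2] λ.(λ.0) 0
  [3] λ.0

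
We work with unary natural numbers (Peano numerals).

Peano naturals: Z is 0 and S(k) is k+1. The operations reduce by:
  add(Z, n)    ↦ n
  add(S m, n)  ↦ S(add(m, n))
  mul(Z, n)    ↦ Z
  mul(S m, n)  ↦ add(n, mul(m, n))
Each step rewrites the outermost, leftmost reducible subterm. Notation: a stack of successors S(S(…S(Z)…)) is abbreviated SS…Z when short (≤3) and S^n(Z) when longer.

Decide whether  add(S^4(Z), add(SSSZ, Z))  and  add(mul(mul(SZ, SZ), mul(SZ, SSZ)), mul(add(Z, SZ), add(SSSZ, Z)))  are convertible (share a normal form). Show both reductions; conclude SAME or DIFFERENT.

Term A:
  start: add(S^4(Z), add(SSSZ, Z))
  [1] S(add(SSSZ, add(SSSZ, Z)))
  [2] S(S(add(SSZ, add(SSSZ, Z))))
  [3] S(S(S(add(SZ, add(SSSZ, Z)))))
  [4] S(S(S(S(add(Z, add(SSSZ, Z))))))
  [5] S(S(S(S(add(SSSZ, Z)))))
  [6] S(S(S(S(S(add(SSZ, Z))))))
  [7] S(S(S(S(S(S(add(SZ, Z)))))))
  [8] S(S(S(S(S(S(S(add(Z, Z))))))))
  [9] S^7(Z)

Term B:
  start: add(mul(mul(SZ, SZ), mul(SZ, SSZ)), mul(add(Z, SZ), add(SSSZ, Z)))
  [1] add(mul(add(SZ, mul(Z, SZ)), mul(SZ, SSZ)), mul(add(Z, SZ), add(SSSZ, Z)))
  [2] add(mul(S(add(Z, mul(Z, SZ))), mul(SZ, SSZ)), mul(add(Z, SZ), add(SSSZ, Z)))
  [3] add(add(mul(SZ, SSZ), mul(add(Z, mul(Z, SZ)), mul(SZ, SSZ))), mul(add(Z, SZ), add(SSSZ, Z)))
  [4] add(add(add(SSZ, mul(Z, SSZ)), mul(add(Z, mul(Z, SZ)), mul(SZ, SSZ))), mul(add(Z, SZ), add(SSSZ, Z)))
  [5] add(add(S(add(SZ, mul(Z, SSZ))), mul(add(Z, mul(Z, SZ)), mul(SZ, SSZ))), mul(add(Z, SZ), add(SSSZ, Z)))
  [6] add(S(add(add(SZ, mul(Z, SSZ)), mul(add(Z, mul(Z, SZ)), mul(SZ, SSZ)))), mul(add(Z, SZ), add(SSSZ, Z)))
  [7] S(add(add(add(SZ, mul(Z, SSZ)), mul(add(Z, mul(Z, SZ)), mul(SZ, SSZ))), mul(add(Z, SZ), add(SSSZ, Z))))
  [8] S(add(add(S(add(Z, mul(Z, SSZ))), mul(add(Z, mul(Z, SZ)), mul(SZ, SSZ))), mul(add(Z, SZ), add(SSSZ, Z))))
  [9] S(add(S(add(add(Z, mul(Z, SSZ)), mul(add(Z, mul(Z, SZ)), mul(SZ, SSZ)))), mul(add(Z, SZ), add(SSSZ, Z))))
  [10] S(S(add(add(add(Z, mul(Z, SSZ)), mul(add(Z, mul(Z, SZ)), mul(SZ, SSZ))), mul(add(Z, SZ), add(SSSZ, Z)))))
  [11] S(S(add(add(mul(Z, SSZ), mul(add(Z, mul(Z, SZ)), mul(SZ, SSZ))), mul(add(Z, SZ), add(SSSZ, Z)))))
  [12] S(S(add(add(Z, mul(add(Z, mul(Z, SZ)), mul(SZ, SSZ))), mul(add(Z, SZ), add(SSSZ, Z)))))
  [13] S(S(add(mul(add(Z, mul(Z, SZ)), mul(SZ, SSZ)), mul(add(Z, SZ), add(SSSZ, Z)))))
  [14] S(S(add(mul(mul(Z, SZ), mul(SZ, SSZ)), mul(add(Z, SZ), add(SSSZ, Z)))))
  [15] S(S(add(mul(Z, mul(SZ, SSZ)), mul(add(Z, SZ), add(SSSZ, Z)))))
  [16] S(S(add(Z, mul(add(Z, SZ), add(SSSZ, Z)))))
  [17] S(S(mul(add(Z, SZ), add(SSSZ, Z))))
  [18] S(S(mul(SZ, add(SSSZ, Z))))
  [19] S(S(add(add(SSSZ, Z), mul(Z, add(SSSZ, Z)))))
  [20] S(S(add(S(add(SSZ, Z)), mul(Z, add(SSSZ, Z)))))
  [21] S(S(S(add(add(SSZ, Z), mul(Z, add(SSSZ, Z))))))
  [22] S(S(S(add(S(add(SZ, Z)), mul(Z, add(SSSZ, Z))))))
  [23] S(S(S(S(add(add(SZ, Z), mul(Z, add(SSSZ, Z)))))))
  [24] S(S(S(S(add(S(add(Z, Z)), mul(Z, add(SSSZ, Z)))))))
  [25] S(S(S(S(S(add(add(Z, Z), mul(Z, add(SSSZ, Z))))))))
  [26] S(S(S(S(S(add(Z, mul(Z, add(SSSZ, Z))))))))
  [27] S(S(S(S(S(mul(Z, add(SSSZ, Z)))))))
  [28] S^5(Z)

Answer: DIFFERENT — A ⇓ S^7(Z), B ⇓ S^5(Z)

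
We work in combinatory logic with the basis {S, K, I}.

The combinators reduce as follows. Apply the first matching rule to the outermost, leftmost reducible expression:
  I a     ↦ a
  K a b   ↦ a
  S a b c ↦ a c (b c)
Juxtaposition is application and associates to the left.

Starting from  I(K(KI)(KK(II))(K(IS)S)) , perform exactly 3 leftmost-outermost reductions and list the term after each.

Answer: after 3 steps: I

Working:
  start: I(K(KI)(KK(II))(K(IS)S))
  [1] K(KI)(KK(II))(K(IS)S)
  [2] KI(K(IS)S)
  [3] I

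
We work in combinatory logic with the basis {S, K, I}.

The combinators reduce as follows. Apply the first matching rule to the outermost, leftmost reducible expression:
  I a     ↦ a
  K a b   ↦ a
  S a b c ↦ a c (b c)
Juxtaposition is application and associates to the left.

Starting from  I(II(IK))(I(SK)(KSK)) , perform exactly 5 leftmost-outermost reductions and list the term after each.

Answer: after 5 steps: K(SK(KSK))

Derivation:
  start: I(II(IK))(I(SK)(KSK))
  →1  II(IK)(I(SK)(KSK))
  →2  I(IK)(I(SK)(KSK))
  →3  IK(I(SK)(KSK))
  →4  K(I(SK)(KSK))
  →5  K(SK(KSK))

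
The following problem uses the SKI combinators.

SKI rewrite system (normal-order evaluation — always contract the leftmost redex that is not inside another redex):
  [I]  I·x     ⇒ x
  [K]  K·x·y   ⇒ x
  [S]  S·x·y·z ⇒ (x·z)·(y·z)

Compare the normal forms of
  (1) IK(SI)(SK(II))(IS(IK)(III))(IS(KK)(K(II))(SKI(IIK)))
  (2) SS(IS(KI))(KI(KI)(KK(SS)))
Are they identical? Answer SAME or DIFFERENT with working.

Term A:
  start: IK(SI)(SK(II))(IS(IK)(III))(IS(KK)(K(II))(SKI(IIK)))
  →1  K(SI)(SK(II))(IS(IK)(III))(IS(KK)(K(II))(SKI(IIK)))
  →2  SI(IS(IK)(III))(IS(KK)(K(II))(SKI(IIK)))
  →3  I(IS(KK)(K(II))(SKI(IIK)))(IS(IK)(III)(IS(KK)(K(II))(SKI(IIK))))
  →4  IS(KK)(K(II))(SKI(IIK))(IS(IK)(III)(IS(KK)(K(II))(SKI(IIK))))
  →5  S(KK)(K(II))(SKI(IIK))(IS(IK)(III)(IS(KK)(K(II))(SKI(IIK))))
  →6  KK(SKI(IIK))(K(II)(SKI(IIK)))(IS(IK)(III)(IS(KK)(K(II))(SKI(IIK))))
  →7  K(K(II)(SKI(IIK)))(IS(IK)(III)(IS(KK)(K(II))(SKI(IIK))))
  →8  K(II)(SKI(IIK))
  →9  II
  →10  I

Term B:
  start: SS(IS(KI))(KI(KI)(KK(SS)))
  →1  S(KI(KI)(KK(SS)))(IS(KI)(KI(KI)(KK(SS))))
  →2  S(I(KK(SS)))(IS(KI)(KI(KI)(KK(SS))))
  →3  S(KK(SS))(IS(KI)(KI(KI)(KK(SS))))
  →4  SK(IS(KI)(KI(KI)(KK(SS))))
  →5  SK(S(KI)(KI(KI)(KK(SS))))
  →6  SK(S(KI)(I(KK(SS))))
  →7  SK(S(KI)(KK(SS)))
  →8  SK(S(KI)K)

Answer: DIFFERENT — A ⇓ I, B ⇓ SK(S(KI)K)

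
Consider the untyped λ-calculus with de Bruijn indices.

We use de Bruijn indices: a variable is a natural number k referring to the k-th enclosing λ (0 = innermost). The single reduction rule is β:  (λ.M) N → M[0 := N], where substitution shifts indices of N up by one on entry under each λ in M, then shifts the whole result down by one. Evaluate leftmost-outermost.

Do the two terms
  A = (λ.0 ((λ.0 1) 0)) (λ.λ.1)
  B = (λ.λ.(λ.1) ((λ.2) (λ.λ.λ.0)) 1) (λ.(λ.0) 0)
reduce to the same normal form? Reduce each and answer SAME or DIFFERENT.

Answer: DIFFERENT — A ⇓ λ.λ.λ.λ.1, B ⇓ λ.0 (λ.0)

Derivation:
Term A:
  start: (λ.0 ((λ.0 1) 0)) (λ.λ.1)
  [1] (λ.λ.1) ((λ.0 (λ.λ.1)) (λ.λ.1))
  [2] λ.(λ.0 (λ.λ.1)) (λ.λ.1)
  [3] λ.(λ.λ.1) (λ.λ.1)
  [4] λ.λ.λ.λ.1

Term B:
  start: (λ.λ.(λ.1) ((λ.2) (λ.λ.λ.0)) 1) (λ.(λ.0) 0)
  [1] λ.(λ.1) ((λ.λ.(λ.0) 0) (λ.λ.λ.0)) (λ.(λ.0) 0)
  [2] λ.0 (λ.(λ.0) 0)
  [3] λ.0 (λ.0)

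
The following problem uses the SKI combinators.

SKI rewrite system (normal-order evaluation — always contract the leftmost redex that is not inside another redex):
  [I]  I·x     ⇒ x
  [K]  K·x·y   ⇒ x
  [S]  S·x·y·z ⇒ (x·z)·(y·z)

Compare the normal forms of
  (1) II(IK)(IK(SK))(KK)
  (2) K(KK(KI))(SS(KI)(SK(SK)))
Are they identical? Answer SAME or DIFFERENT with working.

Answer: DIFFERENT — A ⇓ K(SK), B ⇓ K

Working:
Term A:
  start: II(IK)(IK(SK))(KK)
  step 1: I(IK)(IK(SK))(KK)
  step 2: IK(IK(SK))(KK)
  step 3: K(IK(SK))(KK)
  step 4: IK(SK)
  step 5: K(SK)

Term B:
  start: K(KK(KI))(SS(KI)(SK(SK)))
  step 1: KK(KI)
  step 2: K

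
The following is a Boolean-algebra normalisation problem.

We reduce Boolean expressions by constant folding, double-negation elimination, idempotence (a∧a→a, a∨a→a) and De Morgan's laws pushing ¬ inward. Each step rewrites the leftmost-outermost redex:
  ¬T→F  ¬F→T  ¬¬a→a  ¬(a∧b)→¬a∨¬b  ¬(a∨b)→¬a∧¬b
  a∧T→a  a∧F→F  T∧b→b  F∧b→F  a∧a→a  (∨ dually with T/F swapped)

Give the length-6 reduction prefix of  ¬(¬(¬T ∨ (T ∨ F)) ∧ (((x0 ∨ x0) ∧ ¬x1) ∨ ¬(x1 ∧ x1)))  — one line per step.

Answer: after 6 steps: T

Derivation:
  start: ¬(¬(¬T ∨ (T ∨ F)) ∧ (((x0 ∨ x0) ∧ ¬x1) ∨ ¬(x1 ∧ x1)))
  step 1: ¬¬(¬T ∨ (T ∨ F)) ∨ ¬(((x0 ∨ x0) ∧ ¬x1) ∨ ¬(x1 ∧ x1))
  step 2: (¬T ∨ (T ∨ F)) ∨ ¬(((x0 ∨ x0) ∧ ¬x1) ∨ ¬(x1 ∧ x1))
  step 3: (F ∨ (T ∨ F)) ∨ ¬(((x0 ∨ x0) ∧ ¬x1) ∨ ¬(x1 ∧ x1))
  step 4: (T ∨ F) ∨ ¬(((x0 ∨ x0) ∧ ¬x1) ∨ ¬(x1 ∧ x1))
  step 5: T ∨ ¬(((x0 ∨ x0) ∧ ¬x1) ∨ ¬(x1 ∧ x1))
  step 6: T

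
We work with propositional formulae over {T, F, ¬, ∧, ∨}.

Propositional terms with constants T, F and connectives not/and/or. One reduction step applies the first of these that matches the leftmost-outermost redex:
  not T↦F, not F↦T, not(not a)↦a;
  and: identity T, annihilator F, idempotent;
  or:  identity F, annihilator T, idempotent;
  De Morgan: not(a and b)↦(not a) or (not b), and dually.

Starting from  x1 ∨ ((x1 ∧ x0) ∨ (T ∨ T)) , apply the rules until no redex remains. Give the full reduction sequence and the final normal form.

Answer: normal form = T  (in 3 steps)

Reduction:
  start: x1 ∨ ((x1 ∧ x0) ∨ (T ∨ T))
  →1  x1 ∨ ((x1 ∧ x0) ∨ T)
  →2  x1 ∨ T
  →3  T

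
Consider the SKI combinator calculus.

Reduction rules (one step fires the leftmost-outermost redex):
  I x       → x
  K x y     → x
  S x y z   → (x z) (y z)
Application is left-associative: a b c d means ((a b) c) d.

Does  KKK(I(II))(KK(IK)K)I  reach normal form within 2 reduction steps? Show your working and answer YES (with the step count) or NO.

  start: KKK(I(II))(KK(IK)K)I
  →1  K(I(II))(KK(IK)K)I
  →2  I(II)I

Answer: NO — after 2 steps the term is I(II)I, not yet normal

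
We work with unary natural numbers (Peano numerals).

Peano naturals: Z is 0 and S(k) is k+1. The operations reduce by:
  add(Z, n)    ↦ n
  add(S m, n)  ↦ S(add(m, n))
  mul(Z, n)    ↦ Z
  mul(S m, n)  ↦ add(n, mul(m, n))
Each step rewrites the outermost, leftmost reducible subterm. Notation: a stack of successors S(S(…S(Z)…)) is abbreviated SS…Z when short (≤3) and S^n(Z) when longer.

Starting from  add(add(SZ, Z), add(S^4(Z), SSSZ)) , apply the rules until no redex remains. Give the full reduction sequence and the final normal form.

  start: add(add(SZ, Z), add(S^4(Z), SSSZ))
  [1] add(S(add(Z, Z)), add(S^4(Z), SSSZ))
  [2] S(add(add(Z, Z), add(S^4(Z), SSSZ)))
  [3] S(add(Z, add(S^4(Z), SSSZ)))
  [4] S(add(S^4(Z), SSSZ))
  [5] S(S(add(SSSZ, SSSZ)))
  [6] S(S(S(add(SSZ, SSSZ))))
  [7] S(S(S(S(add(SZ, SSSZ)))))
  [8] S(S(S(S(S(add(Z, SSSZ))))))
  [9] S^8(Z)

Answer: normal form = S^8(Z)  (in 9 steps)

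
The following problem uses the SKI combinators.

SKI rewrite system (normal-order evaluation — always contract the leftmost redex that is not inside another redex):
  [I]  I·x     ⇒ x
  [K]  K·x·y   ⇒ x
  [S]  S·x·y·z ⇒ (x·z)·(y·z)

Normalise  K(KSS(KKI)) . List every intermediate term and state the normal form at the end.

Answer: normal form = K(SK)  (in 2 steps)

Derivation:
  start: K(KSS(KKI))
  →1  K(S(KKI))
  →2  K(SK)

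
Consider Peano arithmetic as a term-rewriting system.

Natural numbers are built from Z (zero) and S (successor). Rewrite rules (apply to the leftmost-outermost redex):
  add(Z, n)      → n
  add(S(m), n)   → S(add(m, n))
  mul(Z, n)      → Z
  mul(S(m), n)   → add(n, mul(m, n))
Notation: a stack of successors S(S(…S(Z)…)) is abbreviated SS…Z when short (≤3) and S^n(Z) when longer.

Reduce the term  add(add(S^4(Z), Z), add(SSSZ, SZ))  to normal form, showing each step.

  start: add(add(S^4(Z), Z), add(SSSZ, SZ))
  step 1: add(S(add(SSSZ, Z)), add(SSSZ, SZ))
  step 2: S(add(add(SSSZ, Z), add(SSSZ, SZ)))
  step 3: S(add(S(add(SSZ, Z)), add(SSSZ, SZ)))
  step 4: S(S(add(add(SSZ, Z), add(SSSZ, SZ))))
  step 5: S(S(add(S(add(SZ, Z)), add(SSSZ, SZ))))
  step 6: S(S(S(add(add(SZ, Z), add(SSSZ, SZ)))))
  step 7: S(S(S(add(S(add(Z, Z)), add(SSSZ, SZ)))))
  step 8: S(S(S(S(add(add(Z, Z), add(SSSZ, SZ))))))
  step 9: S(S(S(S(add(Z, add(SSSZ, SZ))))))
  step 10: S(S(S(S(add(SSSZ, SZ)))))
  step 11: S(S(S(S(S(add(SSZ, SZ))))))
  step 12: S(S(S(S(S(S(add(SZ, SZ)))))))
  step 13: S(S(S(S(S(S(S(add(Z, SZ))))))))
  step 14: S^8(Z)

Answer: normal form = S^8(Z)  (in 14 steps)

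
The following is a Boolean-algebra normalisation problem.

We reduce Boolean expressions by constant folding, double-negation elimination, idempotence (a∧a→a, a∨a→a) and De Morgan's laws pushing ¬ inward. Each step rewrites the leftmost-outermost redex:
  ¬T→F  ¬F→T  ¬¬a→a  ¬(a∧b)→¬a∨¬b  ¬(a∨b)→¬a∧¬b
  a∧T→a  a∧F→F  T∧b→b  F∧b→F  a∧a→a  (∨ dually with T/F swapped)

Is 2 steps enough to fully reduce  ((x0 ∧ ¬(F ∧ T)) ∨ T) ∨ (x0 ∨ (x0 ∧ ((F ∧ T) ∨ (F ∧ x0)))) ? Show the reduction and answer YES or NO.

  start: ((x0 ∧ ¬(F ∧ T)) ∨ T) ∨ (x0 ∨ (x0 ∧ ((F ∧ T) ∨ (F ∧ x0))))
  →1  T ∨ (x0 ∨ (x0 ∧ ((F ∧ T) ∨ (F ∧ x0))))
  →2  T

Answer: YES — reaches normal form T in 2 ≤ 2 steps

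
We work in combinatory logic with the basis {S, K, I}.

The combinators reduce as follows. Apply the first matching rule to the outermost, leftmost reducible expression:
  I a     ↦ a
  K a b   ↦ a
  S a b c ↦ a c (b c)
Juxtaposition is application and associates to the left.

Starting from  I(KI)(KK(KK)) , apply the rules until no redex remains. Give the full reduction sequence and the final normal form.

Answer: normal form = I  (in 2 steps)

Reduction:
  start: I(KI)(KK(KK))
  step 1: KI(KK(KK))
  step 2: I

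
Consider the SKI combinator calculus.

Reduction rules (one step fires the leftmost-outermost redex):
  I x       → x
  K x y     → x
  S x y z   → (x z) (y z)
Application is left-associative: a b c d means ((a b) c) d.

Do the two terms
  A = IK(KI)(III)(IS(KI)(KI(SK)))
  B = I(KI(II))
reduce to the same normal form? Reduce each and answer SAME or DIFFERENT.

Term A:
  start: IK(KI)(III)(IS(KI)(KI(SK)))
  step 1: K(KI)(III)(IS(KI)(KI(SK)))
  step 2: KI(IS(KI)(KI(SK)))
  step 3: I

Term B:
  start: I(KI(II))
  step 1: KI(II)
  step 2: I

Answer: SAME — A ⇓ I, B ⇓ I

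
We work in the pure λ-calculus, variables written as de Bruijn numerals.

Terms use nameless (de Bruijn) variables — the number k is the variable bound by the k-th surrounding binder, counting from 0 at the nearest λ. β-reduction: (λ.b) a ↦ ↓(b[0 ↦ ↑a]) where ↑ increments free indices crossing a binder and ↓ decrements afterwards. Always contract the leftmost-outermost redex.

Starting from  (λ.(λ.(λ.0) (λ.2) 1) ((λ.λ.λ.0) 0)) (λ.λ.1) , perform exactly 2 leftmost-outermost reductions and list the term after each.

Answer: after 2 steps: (λ.0) (λ.λ.λ.1) (λ.λ.1)

Working:
  start: (λ.(λ.(λ.0) (λ.2) 1) ((λ.λ.λ.0) 0)) (λ.λ.1)
  [1] (λ.(λ.0) (λ.λ.λ.1) (λ.λ.1)) ((λ.λ.λ.0) (λ.λ.1))
  [2] (λ.0) (λ.λ.λ.1) (λ.λ.1)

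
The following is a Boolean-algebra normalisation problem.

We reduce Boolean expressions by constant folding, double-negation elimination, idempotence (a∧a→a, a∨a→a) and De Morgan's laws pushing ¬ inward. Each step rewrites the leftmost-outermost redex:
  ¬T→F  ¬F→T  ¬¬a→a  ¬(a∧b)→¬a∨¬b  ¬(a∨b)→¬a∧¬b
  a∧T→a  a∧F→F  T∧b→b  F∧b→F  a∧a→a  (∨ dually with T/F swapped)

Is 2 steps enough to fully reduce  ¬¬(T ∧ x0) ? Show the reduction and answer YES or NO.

Answer: YES — reaches normal form x0 in 2 ≤ 2 steps

Working:
  start: ¬¬(T ∧ x0)
  →1  T ∧ x0
  →2  x0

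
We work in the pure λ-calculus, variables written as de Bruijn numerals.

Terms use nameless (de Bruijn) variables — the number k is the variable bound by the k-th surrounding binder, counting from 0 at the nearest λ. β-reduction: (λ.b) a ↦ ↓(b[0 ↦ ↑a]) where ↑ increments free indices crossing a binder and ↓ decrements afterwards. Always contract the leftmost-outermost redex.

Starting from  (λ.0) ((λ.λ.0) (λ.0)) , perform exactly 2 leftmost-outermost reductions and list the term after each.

Answer: after 2 steps: λ.0

Reduction:
  start: (λ.0) ((λ.λ.0) (λ.0))
  step 1: (λ.λ.0) (λ.0)
  step 2: λ.0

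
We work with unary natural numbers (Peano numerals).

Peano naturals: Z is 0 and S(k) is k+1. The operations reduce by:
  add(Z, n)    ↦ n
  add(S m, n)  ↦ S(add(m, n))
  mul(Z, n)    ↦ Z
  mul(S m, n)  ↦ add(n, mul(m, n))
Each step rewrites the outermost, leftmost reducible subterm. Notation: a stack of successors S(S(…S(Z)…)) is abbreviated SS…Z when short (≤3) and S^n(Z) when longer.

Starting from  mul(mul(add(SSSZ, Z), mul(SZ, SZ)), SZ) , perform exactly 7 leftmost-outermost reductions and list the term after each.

Answer: after 7 steps: S(add(Z, mul(add(add(Z, mul(Z, SZ)), mul(add(SSZ, Z), mul(SZ, SZ))), SZ)))

Derivation:
  start: mul(mul(add(SSSZ, Z), mul(SZ, SZ)), SZ)
  [1] mul(mul(S(add(SSZ, Z)), mul(SZ, SZ)), SZ)
  [2] mul(add(mul(SZ, SZ), mul(add(SSZ, Z), mul(SZ, SZ))), SZ)
  [3] mul(add(add(SZ, mul(Z, SZ)), mul(add(SSZ, Z), mul(SZ, SZ))), SZ)
  [4] mul(add(S(add(Z, mul(Z, SZ))), mul(add(SSZ, Z), mul(SZ, SZ))), SZ)
  [5] mul(S(add(add(Z, mul(Z, SZ)), mul(add(SSZ, Z), mul(SZ, SZ)))), SZ)
  [6] add(SZ, mul(add(add(Z, mul(Z, SZ)), mul(add(SSZ, Z), mul(SZ, SZ))), SZ))
  [7] S(add(Z, mul(add(add(Z, mul(Z, SZ)), mul(add(SSZ, Z), mul(SZ, SZ))), SZ)))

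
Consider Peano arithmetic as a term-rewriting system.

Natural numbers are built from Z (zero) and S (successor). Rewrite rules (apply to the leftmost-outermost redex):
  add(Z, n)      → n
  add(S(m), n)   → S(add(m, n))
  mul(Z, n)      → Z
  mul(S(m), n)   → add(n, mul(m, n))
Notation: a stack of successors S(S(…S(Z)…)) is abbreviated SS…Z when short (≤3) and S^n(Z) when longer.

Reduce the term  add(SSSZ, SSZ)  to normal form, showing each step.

Answer: normal form = S^5(Z)  (in 4 steps)

Reduction:
  start: add(SSSZ, SSZ)
  step 1: S(add(SSZ, SSZ))
  step 2: S(S(add(SZ, SSZ)))
  step 3: S(S(S(add(Z, SSZ))))
  step 4: S^5(Z)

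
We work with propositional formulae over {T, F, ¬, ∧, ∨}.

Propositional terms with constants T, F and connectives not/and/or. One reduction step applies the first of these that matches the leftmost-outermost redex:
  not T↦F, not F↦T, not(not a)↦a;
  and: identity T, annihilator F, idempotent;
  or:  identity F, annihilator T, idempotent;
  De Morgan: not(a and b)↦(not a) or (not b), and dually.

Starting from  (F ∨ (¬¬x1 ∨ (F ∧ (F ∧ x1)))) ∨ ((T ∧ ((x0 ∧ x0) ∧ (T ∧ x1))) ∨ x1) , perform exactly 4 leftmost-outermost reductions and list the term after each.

  start: (F ∨ (¬¬x1 ∨ (F ∧ (F ∧ x1)))) ∨ ((T ∧ ((x0 ∧ x0) ∧ (T ∧ x1))) ∨ x1)
  [1] (¬¬x1 ∨ (F ∧ (F ∧ x1))) ∨ ((T ∧ ((x0 ∧ x0) ∧ (T ∧ x1))) ∨ x1)
  [2] (x1 ∨ (F ∧ (F ∧ x1))) ∨ ((T ∧ ((x0 ∧ x0) ∧ (T ∧ x1))) ∨ x1)
  [3] (x1 ∨ F) ∨ ((T ∧ ((x0 ∧ x0) ∧ (T ∧ x1))) ∨ x1)
  [4] x1 ∨ ((T ∧ ((x0 ∧ x0) ∧ (T ∧ x1))) ∨ x1)

Answer: after 4 steps: x1 ∨ ((T ∧ ((x0 ∧ x0) ∧ (T ∧ x1))) ∨ x1)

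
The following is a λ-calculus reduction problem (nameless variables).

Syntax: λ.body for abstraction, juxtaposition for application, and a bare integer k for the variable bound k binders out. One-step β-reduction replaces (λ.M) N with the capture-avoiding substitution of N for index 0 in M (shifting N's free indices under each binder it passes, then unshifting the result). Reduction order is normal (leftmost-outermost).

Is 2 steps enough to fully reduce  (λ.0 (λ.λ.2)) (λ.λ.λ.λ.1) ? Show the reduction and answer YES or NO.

Answer: YES — reaches normal form λ.λ.λ.1 in 2 ≤ 2 steps

Working:
  start: (λ.0 (λ.λ.2)) (λ.λ.λ.λ.1)
  step 1: (λ.λ.λ.λ.1) (λ.λ.λ.λ.λ.λ.1)
  step 2: λ.λ.λ.1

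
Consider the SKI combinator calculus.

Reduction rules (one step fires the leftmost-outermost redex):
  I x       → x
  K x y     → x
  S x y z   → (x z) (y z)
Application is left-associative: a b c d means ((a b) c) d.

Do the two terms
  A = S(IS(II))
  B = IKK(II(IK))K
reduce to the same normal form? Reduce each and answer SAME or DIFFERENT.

Answer: DIFFERENT — A ⇓ S(SI), B ⇓ KK

Derivation:
Term A:
  start: S(IS(II))
  step 1: S(S(II))
  step 2: S(SI)

Term B:
  start: IKK(II(IK))K
  step 1: KK(II(IK))K
  step 2: KK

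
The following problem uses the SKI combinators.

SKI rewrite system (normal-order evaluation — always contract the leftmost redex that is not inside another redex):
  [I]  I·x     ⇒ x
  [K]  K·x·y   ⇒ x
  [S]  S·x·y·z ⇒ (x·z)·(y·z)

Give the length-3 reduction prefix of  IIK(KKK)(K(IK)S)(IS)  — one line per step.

  start: IIK(KKK)(K(IK)S)(IS)
  →1  IK(KKK)(K(IK)S)(IS)
  →2  K(KKK)(K(IK)S)(IS)
  →3  KKK(IS)

Answer: after 3 steps: KKK(IS)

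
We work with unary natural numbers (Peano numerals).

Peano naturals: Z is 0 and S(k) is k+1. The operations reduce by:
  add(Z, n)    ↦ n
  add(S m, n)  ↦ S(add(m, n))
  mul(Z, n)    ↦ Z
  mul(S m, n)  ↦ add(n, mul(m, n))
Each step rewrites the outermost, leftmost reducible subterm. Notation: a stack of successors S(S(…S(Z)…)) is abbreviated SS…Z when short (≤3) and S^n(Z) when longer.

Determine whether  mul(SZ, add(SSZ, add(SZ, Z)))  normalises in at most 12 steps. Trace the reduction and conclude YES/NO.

Answer: YES — reaches normal form SSSZ in 11 ≤ 12 steps

Working:
  start: mul(SZ, add(SSZ, add(SZ, Z)))
  [1] add(add(SSZ, add(SZ, Z)), mul(Z, add(SSZ, add(SZ, Z))))
  [2] add(S(add(SZ, add(SZ, Z))), mul(Z, add(SSZ, add(SZ, Z))))
  [3] S(add(add(SZ, add(SZ, Z)), mul(Z, add(SSZ, add(SZ, Z)))))
  [4] S(add(S(add(Z, add(SZ, Z))), mul(Z, add(SSZ, add(SZ, Z)))))
  [5] S(S(add(add(Z, add(SZ, Z)), mul(Z, add(SSZ, add(SZ, Z))))))
  [6] S(S(add(add(SZ, Z), mul(Z, add(SSZ, add(SZ, Z))))))
  [7] S(S(add(S(add(Z, Z)), mul(Z, add(SSZ, add(SZ, Z))))))
  [8] S(S(S(add(add(Z, Z), mul(Z, add(SSZ, add(SZ, Z)))))))
  [9] S(S(S(add(Z, mul(Z, add(SSZ, add(SZ, Z)))))))
  [10] S(S(S(mul(Z, add(SSZ, add(SZ, Z))))))
  [11] SSSZ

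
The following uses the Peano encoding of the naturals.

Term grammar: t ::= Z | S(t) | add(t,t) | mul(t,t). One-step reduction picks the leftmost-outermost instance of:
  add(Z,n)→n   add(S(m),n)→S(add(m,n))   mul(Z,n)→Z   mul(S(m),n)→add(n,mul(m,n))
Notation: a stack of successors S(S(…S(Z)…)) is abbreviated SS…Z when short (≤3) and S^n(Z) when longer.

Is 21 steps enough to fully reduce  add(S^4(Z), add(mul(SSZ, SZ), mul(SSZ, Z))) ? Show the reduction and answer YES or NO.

  start: add(S^4(Z), add(mul(SSZ, SZ), mul(SSZ, Z)))
  →1  S(add(SSSZ, add(mul(SSZ, SZ), mul(SSZ, Z))))
  →2  S(S(add(SSZ, add(mul(SSZ, SZ), mul(SSZ, Z)))))
  →3  S(S(S(add(SZ, add(mul(SSZ, SZ), mul(SSZ, Z))))))
  →4  S(S(S(S(add(Z, add(mul(SSZ, SZ), mul(SSZ, Z)))))))
  →5  S(S(S(S(add(mul(SSZ, SZ), mul(SSZ, Z))))))
  →6  S(S(S(S(add(add(SZ, mul(SZ, SZ)), mul(SSZ, Z))))))
  →7  S(S(S(S(add(S(add(Z, mul(SZ, SZ))), mul(SSZ, Z))))))
  →8  S(S(S(S(S(add(add(Z, mul(SZ, SZ)), mul(SSZ, Z)))))))
  →9  S(S(S(S(S(add(mul(SZ, SZ), mul(SSZ, Z)))))))
  →10  S(S(S(S(S(add(add(SZ, mul(Z, SZ)), mul(SSZ, Z)))))))
  →11  S(S(S(S(S(add(S(add(Z, mul(Z, SZ))), mul(SSZ, Z)))))))
  →12  S(S(S(S(S(S(add(add(Z, mul(Z, SZ)), mul(SSZ, Z))))))))
  →13  S(S(S(S(S(S(add(mul(Z, SZ), mul(SSZ, Z))))))))
  →14  S(S(S(S(S(S(add(Z, mul(SSZ, Z))))))))
  →15  S(S(S(S(S(S(mul(SSZ, Z)))))))
  →16  S(S(S(S(S(S(add(Z, mul(SZ, Z))))))))
  →17  S(S(S(S(S(S(mul(SZ, Z)))))))
  →18  S(S(S(S(S(S(add(Z, mul(Z, Z))))))))
  →19  S(S(S(S(S(S(mul(Z, Z)))))))
  →20  S^6(Z)

Answer: YES — reaches normal form S^6(Z) in 20 ≤ 21 steps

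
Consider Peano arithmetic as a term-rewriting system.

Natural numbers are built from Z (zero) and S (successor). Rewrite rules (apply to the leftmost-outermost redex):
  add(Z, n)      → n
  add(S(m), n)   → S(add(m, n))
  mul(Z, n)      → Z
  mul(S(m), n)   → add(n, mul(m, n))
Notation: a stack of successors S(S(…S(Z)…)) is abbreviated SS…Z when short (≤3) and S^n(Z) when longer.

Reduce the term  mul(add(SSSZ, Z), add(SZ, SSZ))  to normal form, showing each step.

  start: mul(add(SSSZ, Z), add(SZ, SSZ))
  [1] mul(S(add(SSZ, Z)), add(SZ, SSZ))
  [2] add(add(SZ, SSZ), mul(add(SSZ, Z), add(SZ, SSZ)))
  [3] add(S(add(Z, SSZ)), mul(add(SSZ, Z), add(SZ, SSZ)))
  [4] S(add(add(Z, SSZ), mul(add(SSZ, Z), add(SZ, SSZ))))
  [5] S(add(SSZ, mul(add(SSZ, Z), add(SZ, SSZ))))
  [6] S(S(add(SZ, mul(add(SSZ, Z), add(SZ, SSZ)))))
  [7] S(S(S(add(Z, mul(add(SSZ, Z), add(SZ, SSZ))))))
  [8] S(S(S(mul(add(SSZ, Z), add(SZ, SSZ)))))
  [9] S(S(S(mul(S(add(SZ, Z)), add(SZ, SSZ)))))
  [10] S(S(S(add(add(SZ, SSZ), mul(add(SZ, Z), add(SZ, SSZ))))))
  [11] S(S(S(add(S(add(Z, SSZ)), mul(add(SZ, Z), add(SZ, SSZ))))))
  [12] S(S(S(S(add(add(Z, SSZ), mul(add(SZ, Z), add(SZ, SSZ)))))))
  [13] S(S(S(S(add(SSZ, mul(add(SZ, Z), add(SZ, SSZ)))))))
  [14] S(S(S(S(S(add(SZ, mul(add(SZ, Z), add(SZ, SSZ))))))))
  [15] S(S(S(S(S(S(add(Z, mul(add(SZ, Z), add(SZ, SSZ)))))))))
  [16] S(S(S(S(S(S(mul(add(SZ, Z), add(SZ, SSZ))))))))
  [17] S(S(S(S(S(S(mul(S(add(Z, Z)), add(SZ, SSZ))))))))
  [18] S(S(S(S(S(S(add(add(SZ, SSZ), mul(add(Z, Z), add(SZ, SSZ)))))))))
  [19] S(S(S(S(S(S(add(S(add(Z, SSZ)), mul(add(Z, Z), add(SZ, SSZ)))))))))
  [20] S(S(S(S(S(S(S(add(add(Z, SSZ), mul(add(Z, Z), add(SZ, SSZ))))))))))
  [21] S(S(S(S(S(S(S(add(SSZ, mul(add(Z, Z), add(SZ, SSZ))))))))))
  [22] S(S(S(S(S(S(S(S(add(SZ, mul(add(Z, Z), add(SZ, SSZ)))))))))))
  [23] S(S(S(S(S(S(S(S(S(add(Z, mul(add(Z, Z), add(SZ, SSZ))))))))))))
  [24] S(S(S(S(S(S(S(S(S(mul(add(Z, Z), add(SZ, SSZ)))))))))))
  [25] S(S(S(S(S(S(S(S(S(mul(Z, add(SZ, SSZ)))))))))))
  [26] S^9(Z)

Answer: normal form = S^9(Z)  (in 26 steps)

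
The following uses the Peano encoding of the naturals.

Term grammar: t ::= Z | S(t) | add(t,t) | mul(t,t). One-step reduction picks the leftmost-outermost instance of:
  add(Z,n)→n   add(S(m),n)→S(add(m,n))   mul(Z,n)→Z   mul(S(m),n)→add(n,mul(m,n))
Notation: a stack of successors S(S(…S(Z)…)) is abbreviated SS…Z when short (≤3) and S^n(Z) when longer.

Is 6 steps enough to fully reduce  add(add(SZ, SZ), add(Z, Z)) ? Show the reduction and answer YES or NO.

  start: add(add(SZ, SZ), add(Z, Z))
  step 1: add(S(add(Z, SZ)), add(Z, Z))
  step 2: S(add(add(Z, SZ), add(Z, Z)))
  step 3: S(add(SZ, add(Z, Z)))
  step 4: S(S(add(Z, add(Z, Z))))
  step 5: S(S(add(Z, Z)))
  step 6: SSZ

Answer: YES — reaches normal form SSZ in 6 ≤ 6 steps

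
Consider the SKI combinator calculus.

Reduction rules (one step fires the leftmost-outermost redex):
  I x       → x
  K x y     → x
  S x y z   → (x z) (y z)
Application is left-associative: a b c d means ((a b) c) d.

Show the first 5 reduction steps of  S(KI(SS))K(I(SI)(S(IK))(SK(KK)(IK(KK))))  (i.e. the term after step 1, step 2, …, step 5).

  start: S(KI(SS))K(I(SI)(S(IK))(SK(KK)(IK(KK))))
  step 1: KI(SS)(I(SI)(S(IK))(SK(KK)(IK(KK))))(K(I(SI)(S(IK))(SK(KK)(IK(KK)))))
  step 2: I(I(SI)(S(IK))(SK(KK)(IK(KK))))(K(I(SI)(S(IK))(SK(KK)(IK(KK)))))
  step 3: I(SI)(S(IK))(SK(KK)(IK(KK)))(K(I(SI)(S(IK))(SK(KK)(IK(KK)))))
  step 4: SI(S(IK))(SK(KK)(IK(KK)))(K(I(SI)(S(IK))(SK(KK)(IK(KK)))))
  step 5: I(SK(KK)(IK(KK)))(S(IK)(SK(KK)(IK(KK))))(K(I(SI)(S(IK))(SK(KK)(IK(KK)))))

Answer: after 5 steps: I(SK(KK)(IK(KK)))(S(IK)(SK(KK)(IK(KK))))(K(I(SI)(S(IK))(SK(KK)(IK(KK)))))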